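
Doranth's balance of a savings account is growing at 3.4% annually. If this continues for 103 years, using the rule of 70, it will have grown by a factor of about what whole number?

70/3.4 ≈ 20.59 years per doubling.
103 years fits 5 doublings: 2^5 = 32.

about 32 times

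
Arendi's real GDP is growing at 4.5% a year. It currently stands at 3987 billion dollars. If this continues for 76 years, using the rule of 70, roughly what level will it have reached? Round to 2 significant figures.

It doubles every 70/4.5 ≈ 15.56 years, so 76 years is 4.88 doublings.
2^4.88 ≈ 29.45; 3987 × 29.45 ≈ 120000 billion dollars.

120000 billion dollars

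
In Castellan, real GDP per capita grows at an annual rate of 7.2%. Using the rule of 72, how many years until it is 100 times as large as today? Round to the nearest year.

One doubling takes 72/7.2 = 10.00 years.
Reaching 100× takes log₂(100) ≈ 6.64 doublings.
6.64 × 10.00 ≈ 66 years.

roughly 66 years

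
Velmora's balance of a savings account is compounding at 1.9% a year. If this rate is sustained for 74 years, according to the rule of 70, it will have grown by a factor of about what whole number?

At 1.9% one doubling takes ≈ 36.84 years; 74 years is 2 of them, so ×4.

about 4 times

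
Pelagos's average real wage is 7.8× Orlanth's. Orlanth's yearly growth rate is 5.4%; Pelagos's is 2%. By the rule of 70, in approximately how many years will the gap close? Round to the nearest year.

approximately 61 years

The growth-rate gap is 5.4% − 2% = 3.4 percentage points.
So the ratio between them halves every 70/3.4 ≈ 20.59 years.
A 7.8× gap takes log₂(7.8) ≈ 2.96 halvings to close: 2.96 × 20.59 ≈ 61 years.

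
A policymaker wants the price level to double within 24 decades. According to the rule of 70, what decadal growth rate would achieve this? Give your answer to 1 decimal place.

2.9%

70 / 24 ≈ 2.92, so about 2.9% per decade.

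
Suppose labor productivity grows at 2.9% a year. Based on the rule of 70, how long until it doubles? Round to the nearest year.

70/2.9 ≈ 24.14, so it doubles roughly every 24 years.

24 years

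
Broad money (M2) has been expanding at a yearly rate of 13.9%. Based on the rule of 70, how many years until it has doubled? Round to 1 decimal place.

Doubling time ≈ 70 / 13.9 = 5.04 years.

around 5.0 years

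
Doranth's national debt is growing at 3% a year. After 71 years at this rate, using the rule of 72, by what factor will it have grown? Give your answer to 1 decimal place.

Doubling time ≈ 72/3 = 24.00 years.
71 years / 24.00 ≈ 2.96 doublings → factor 2^2.96 ≈ 7.8.

approximately 7.8 times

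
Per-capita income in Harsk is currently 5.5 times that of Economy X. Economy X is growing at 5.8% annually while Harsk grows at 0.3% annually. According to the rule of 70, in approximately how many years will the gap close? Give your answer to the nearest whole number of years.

around 31 years

Economy X gains on Harsk at 5.8% − 0.3% = 5.5 points a year.
At that relative rate the gap halves every 70/5.5 ≈ 12.73 years.
A 5.5 times gap takes log₂(5.5) ≈ 2.46 halvings to close: 2.46 × 12.73 ≈ 31 years.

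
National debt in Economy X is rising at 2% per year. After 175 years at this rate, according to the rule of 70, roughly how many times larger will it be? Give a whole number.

At 2% one doubling takes ≈ 35.00 years; 175 years is 5 of them, so ×32.

around 32 times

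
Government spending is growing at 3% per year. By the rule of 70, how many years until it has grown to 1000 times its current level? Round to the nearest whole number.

Doubling time ≈ 70/3 = 23.33 years.
Reaching 1000× takes log₂(1000) ≈ 9.97 doublings.
9.97 × 23.33 ≈ 233 years.

around 233 years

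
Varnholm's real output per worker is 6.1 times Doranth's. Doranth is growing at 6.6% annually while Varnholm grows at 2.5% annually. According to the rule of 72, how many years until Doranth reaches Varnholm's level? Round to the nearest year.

about 46 years

Doranth gains on Varnholm at 6.6% − 2.5% = 4.1 points a year.
At that relative rate the gap halves every 72/4.1 ≈ 17.56 years.
A 6.1 times gap takes log₂(6.1) ≈ 2.61 halvings to close: 2.61 × 17.56 ≈ 46 years.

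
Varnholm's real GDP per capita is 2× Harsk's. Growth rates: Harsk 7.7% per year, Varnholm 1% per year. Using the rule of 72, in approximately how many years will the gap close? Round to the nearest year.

approximately 11 years

What matters is the difference: 6.7 pp.
Rule of 72 on the gap: the ratio halves every 72/6.7 ≈ 10.75 years.
A 2× gap closes after 1 halving: 1 × 10.75 ≈ 11 years.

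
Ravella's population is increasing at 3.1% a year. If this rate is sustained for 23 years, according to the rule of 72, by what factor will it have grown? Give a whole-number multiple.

At 3.1% one doubling takes ≈ 23.23 years; 23 years is 1 of them, so ×2.

roughly 2 times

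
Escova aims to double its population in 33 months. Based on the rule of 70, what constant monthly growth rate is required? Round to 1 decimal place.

70 / 33 ≈ 2.12, so about 2.1% per month.

about 2.1%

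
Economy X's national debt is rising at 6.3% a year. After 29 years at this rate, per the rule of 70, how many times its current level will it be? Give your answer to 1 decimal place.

≈ 6.1 times

Doubling time ≈ 70/6.3 = 11.11 years.
29 years / 11.11 ≈ 2.61 doublings → factor 2^2.61 ≈ 6.1.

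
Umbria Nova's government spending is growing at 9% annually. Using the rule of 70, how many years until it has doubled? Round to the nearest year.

Doubling time ≈ 70 / 9 = 7.78 years.

about 8 years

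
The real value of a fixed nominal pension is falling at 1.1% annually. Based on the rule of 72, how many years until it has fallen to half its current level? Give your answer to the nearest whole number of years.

Halving time ≈ 72 / 1.1 = 65.45 → 65 years.

around 65 years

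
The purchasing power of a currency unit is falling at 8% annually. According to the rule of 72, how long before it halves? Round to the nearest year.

The rule works in reverse for decay: 72/8 ≈ 9.00 years to halve.

9 years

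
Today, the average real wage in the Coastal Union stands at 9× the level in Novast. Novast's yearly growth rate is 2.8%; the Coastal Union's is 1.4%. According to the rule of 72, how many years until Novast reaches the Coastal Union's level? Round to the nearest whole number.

around 163 years

Novast gains on the Coastal Union at 2.8% − 1.4% = 1.4 points a year.
At that relative rate the gap halves every 72/1.4 ≈ 51.43 years.
A 9× gap takes log₂(9) ≈ 3.17 halvings to close: 3.17 × 51.43 ≈ 163 years.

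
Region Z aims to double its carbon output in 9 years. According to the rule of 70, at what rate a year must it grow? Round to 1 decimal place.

around 7.8%

70 / 9 ≈ 7.78, so about 7.8% a year.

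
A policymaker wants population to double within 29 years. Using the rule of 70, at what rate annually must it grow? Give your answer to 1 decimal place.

approximately 2.4% annually

70 / 29 ≈ 2.41, so about 2.4% annually.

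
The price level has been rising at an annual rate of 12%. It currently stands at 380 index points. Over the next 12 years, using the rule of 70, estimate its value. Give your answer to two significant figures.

It doubles every 70/12 ≈ 5.83 years, so 12 years is 2.06 doublings.
2^2.06 ≈ 4.17; 380 × 4.17 ≈ 1600 index points.

roughly 1600 index points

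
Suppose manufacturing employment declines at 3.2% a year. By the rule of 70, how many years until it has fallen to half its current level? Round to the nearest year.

Halving time ≈ 70 / 3.2 = 21.88 → 22 years.

around 22 years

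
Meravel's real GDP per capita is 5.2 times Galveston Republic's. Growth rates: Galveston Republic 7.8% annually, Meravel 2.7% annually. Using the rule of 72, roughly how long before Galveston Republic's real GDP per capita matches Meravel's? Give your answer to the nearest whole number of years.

Galveston Republic gains on Meravel at 7.8% − 2.7% = 5.1 points a year.
At that relative rate the gap halves every 72/5.1 ≈ 14.12 years.
A 5.2 times gap takes log₂(5.2) ≈ 2.38 halvings to close: 2.38 × 14.12 ≈ 34 years.

roughly 34 years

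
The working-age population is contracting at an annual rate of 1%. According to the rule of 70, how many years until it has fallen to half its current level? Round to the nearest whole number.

Falling at 1%, it halves about every 70/1 = 70.00 years.

about 70 years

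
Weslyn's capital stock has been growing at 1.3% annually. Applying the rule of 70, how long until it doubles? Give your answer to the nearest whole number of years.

70/1.3 ≈ 53.85, so it doubles roughly every 54 years.

≈ 54 years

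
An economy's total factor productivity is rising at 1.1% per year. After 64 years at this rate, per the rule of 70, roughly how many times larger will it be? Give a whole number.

≈ 2 times

At 1.1% one doubling takes ≈ 63.64 years; 64 years is 1 of them, so ×2.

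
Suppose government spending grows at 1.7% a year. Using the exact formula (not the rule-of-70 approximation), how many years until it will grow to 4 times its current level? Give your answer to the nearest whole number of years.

t = ln(4) / ln(1 + 0.017) = 1.3863 / 0.016857 ≈ 82.24.
≈ 82 years.

82 years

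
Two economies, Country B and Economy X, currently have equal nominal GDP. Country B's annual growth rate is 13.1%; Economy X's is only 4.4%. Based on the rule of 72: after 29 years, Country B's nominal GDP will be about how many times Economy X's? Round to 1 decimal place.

approximately 11.3 times

Rate gap = 13.1% − 4.4% = 8.7 points.
The ratio doubles every 72/8.7 ≈ 8.28 years.
29/8.28 ≈ 3.50 doublings → ratio ≈ 2^3.50 ≈ 11.3.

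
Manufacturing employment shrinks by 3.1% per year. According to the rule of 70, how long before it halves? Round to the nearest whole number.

approximately 23 years

Halving time ≈ 70 / 3.1 = 22.58 → 23 years.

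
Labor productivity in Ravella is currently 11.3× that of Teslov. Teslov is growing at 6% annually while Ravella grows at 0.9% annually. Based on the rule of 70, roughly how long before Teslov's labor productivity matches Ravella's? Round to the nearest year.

Teslov gains on Ravella at 6% − 0.9% = 5.1 points a year.
At that relative rate the gap halves every 70/5.1 ≈ 13.73 years.
An 11.3× gap takes log₂(11.3) ≈ 3.50 halvings to close: 3.50 × 13.73 ≈ 48 years.

48 years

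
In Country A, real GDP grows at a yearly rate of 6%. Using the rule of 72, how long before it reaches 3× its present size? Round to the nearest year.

approximately 19 years

One doubling takes 72/6 = 12.00 years.
Reaching 3× takes log₂(3) ≈ 1.58 doublings.
1.58 × 12.00 ≈ 19 years.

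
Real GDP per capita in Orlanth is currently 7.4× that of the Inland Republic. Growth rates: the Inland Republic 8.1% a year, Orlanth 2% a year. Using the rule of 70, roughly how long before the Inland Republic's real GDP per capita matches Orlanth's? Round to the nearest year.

The growth-rate gap is 8.1% − 2% = 6.1 percentage points.
So the ratio between them halves every 70/6.1 ≈ 11.48 years.
A 7.4× gap takes log₂(7.4) ≈ 2.89 halvings to close: 2.89 × 11.48 ≈ 33 years.

approximately 33 years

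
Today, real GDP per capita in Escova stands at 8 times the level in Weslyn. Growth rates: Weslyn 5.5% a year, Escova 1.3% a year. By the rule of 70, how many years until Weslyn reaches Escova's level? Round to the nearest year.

Weslyn gains on Escova at 5.5% − 1.3% = 4.2 points a year.
At that relative rate the gap halves every 70/4.2 ≈ 16.67 years.
An 8 times gap closes after 3 halvings: 3 × 16.67 ≈ 50 years.

around 50 years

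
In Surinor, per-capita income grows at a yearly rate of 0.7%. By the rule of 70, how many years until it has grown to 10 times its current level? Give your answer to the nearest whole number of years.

One doubling takes 70/0.7 = 100.00 years.
Reaching 10× takes log₂(10) ≈ 3.32 doublings.
3.32 × 100.00 ≈ 332 years.

roughly 332 years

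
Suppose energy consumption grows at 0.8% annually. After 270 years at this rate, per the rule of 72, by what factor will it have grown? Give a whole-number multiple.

At 0.8% one doubling takes ≈ 90.00 years; 270 years is 3 of them, so ×8.

approximately 8 times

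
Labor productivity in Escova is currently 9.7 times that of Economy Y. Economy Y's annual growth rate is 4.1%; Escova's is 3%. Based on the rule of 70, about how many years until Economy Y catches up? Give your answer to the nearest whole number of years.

Economy Y gains on Escova at 4.1% − 3% = 1.1 points a year.
At that relative rate the gap halves every 70/1.1 ≈ 63.64 years.
A 9.7 times gap takes log₂(9.7) ≈ 3.28 halvings to close: 3.28 × 63.64 ≈ 209 years.

about 209 years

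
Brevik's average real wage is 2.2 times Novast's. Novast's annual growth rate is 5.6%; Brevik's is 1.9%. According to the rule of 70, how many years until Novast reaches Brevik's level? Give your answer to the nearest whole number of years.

≈ 22 years

What matters is the difference: 3.7 pp.
Rule of 70 on the gap: the ratio halves every 70/3.7 ≈ 18.92 years.
A 2.2 times gap takes log₂(2.2) ≈ 1.14 halvings to close: 1.14 × 18.92 ≈ 22 years.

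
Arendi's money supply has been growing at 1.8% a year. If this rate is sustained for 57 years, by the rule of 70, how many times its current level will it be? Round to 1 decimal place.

roughly 2.8 times

Doubles every ≈ 38.89 years (70/1.8).
57 years is 1.47 doublings; 2^1.47 ≈ 2.8×.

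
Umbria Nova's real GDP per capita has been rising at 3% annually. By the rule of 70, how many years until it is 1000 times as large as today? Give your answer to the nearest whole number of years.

Doubling time ≈ 70/3 = 23.33 years.
1000× is log₂ 1000 ≈ 9.97 doublings, so ≈ 9.97 × 23.33 = 233 years.

roughly 233 years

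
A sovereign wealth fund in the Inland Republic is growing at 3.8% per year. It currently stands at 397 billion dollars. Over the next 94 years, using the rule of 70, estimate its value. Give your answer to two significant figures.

Doubling time ≈ 70/3.8 = 18.42 years.
94 years is 94/18.42 ≈ 5.10 doublings, a factor of 2^5.10 ≈ 34.30.
397 × 34.30 ≈ 14000 billion dollars.

about 14000 billion dollars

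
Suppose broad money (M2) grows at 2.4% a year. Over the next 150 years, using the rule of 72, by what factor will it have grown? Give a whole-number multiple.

approximately 32 times

At 2.4% one doubling takes ≈ 30.00 years; 150 years is 5 of them, so ×32.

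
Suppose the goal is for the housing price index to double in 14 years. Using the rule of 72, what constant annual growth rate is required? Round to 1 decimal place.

72 / 14 ≈ 5.14, so about 5.1% annually.

about 5.1%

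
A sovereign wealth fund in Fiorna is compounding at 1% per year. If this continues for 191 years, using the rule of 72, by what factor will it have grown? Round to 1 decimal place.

around 6.3 times

Doubles every ≈ 72.00 years (72/1).
191 years is 2.65 doublings; 2^2.65 ≈ 6.3×.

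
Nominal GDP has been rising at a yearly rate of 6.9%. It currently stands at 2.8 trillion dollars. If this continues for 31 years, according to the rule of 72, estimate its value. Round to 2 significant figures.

around 22 trillion dollars

Doubling time ≈ 72/6.9 = 10.43 years.
31 years is 31/10.43 ≈ 2.97 doublings, a factor of 2^2.97 ≈ 7.84.
2.8 × 7.84 ≈ 22 trillion dollars.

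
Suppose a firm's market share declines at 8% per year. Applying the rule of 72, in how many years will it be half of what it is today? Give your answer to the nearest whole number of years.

The rule works in reverse for decay: 72/8 ≈ 9.00 years to halve.

approximately 9 years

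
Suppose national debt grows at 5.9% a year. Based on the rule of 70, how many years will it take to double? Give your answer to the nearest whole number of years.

Doubling time ≈ 70 / 5.9 = 11.86 years.

12 years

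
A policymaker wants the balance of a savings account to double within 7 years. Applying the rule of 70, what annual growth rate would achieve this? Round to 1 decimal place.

roughly 10.0% annually

70 / 7 ≈ 10.00, so about 10.0% annually.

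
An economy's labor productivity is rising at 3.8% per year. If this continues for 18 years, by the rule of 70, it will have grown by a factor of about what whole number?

approximately 2 times

70/3.8 ≈ 18.42 years per doubling.
18 years fits 1 doubling: 2^1 = 2.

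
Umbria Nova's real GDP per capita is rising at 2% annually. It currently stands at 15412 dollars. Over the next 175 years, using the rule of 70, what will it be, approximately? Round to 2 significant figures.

around 490000 dollars

Doubling time ≈ 70/2 = 35.00 years.
175 years is 175/35.00 ≈ 5.00 doublings, a factor of 2^5.00 ≈ 32.00.
15412 × 32.00 ≈ 490000 dollars.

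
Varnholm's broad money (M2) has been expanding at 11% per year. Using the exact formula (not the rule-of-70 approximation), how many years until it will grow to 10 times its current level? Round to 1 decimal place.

t = ln(10) / ln(1 + 0.11) = 2.3026 / 0.104360 ≈ 22.06.

22.1 years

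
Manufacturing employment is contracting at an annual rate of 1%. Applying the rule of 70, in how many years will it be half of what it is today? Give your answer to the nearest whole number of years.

The rule works in reverse for decay: 70/1 ≈ 70.00 years to halve.

70 years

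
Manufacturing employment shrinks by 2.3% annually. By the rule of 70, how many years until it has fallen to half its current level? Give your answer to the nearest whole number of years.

about 30 years

Falling at 2.3%, it halves about every 70/2.3 = 30.43 years.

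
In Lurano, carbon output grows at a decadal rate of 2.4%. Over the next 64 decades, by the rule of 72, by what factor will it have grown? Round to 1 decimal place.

Doubling time ≈ 72/2.4 = 30.00 decades.
64 decades / 30.00 ≈ 2.13 doublings → factor 2^2.13 ≈ 4.4.

around 4.4 times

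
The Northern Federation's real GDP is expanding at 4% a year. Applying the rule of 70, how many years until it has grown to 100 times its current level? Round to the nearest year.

Doubling time ≈ 70/4 = 17.50 years.
100× is log₂ 100 ≈ 6.64 doublings, so ≈ 6.64 × 17.50 = 116 years.

roughly 116 years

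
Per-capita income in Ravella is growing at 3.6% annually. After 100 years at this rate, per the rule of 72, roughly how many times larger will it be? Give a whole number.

Doubling time ≈ 72/3.6 = 20.00 years.
100/20.00 ≈ 5 doublings, so about 2^5 = 32×.

about 32 times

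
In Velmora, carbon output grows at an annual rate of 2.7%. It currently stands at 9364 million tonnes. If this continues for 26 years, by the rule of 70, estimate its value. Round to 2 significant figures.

approximately 19000 million tonnes

It doubles every 70/2.7 ≈ 25.93 years, so 26 years is 1.00 doublings.
2^1.00 ≈ 2.00; 9364 × 2.00 ≈ 19000 million tonnes.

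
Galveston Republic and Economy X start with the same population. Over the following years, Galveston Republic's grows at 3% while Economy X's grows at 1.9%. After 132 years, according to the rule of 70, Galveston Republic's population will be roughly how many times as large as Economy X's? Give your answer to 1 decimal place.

Rate gap = 3% − 1.9% = 1.1 points.
The ratio doubles every 70/1.1 ≈ 63.64 years.
132/63.64 ≈ 2.07 doublings → ratio ≈ 2^2.07 ≈ 4.2.

about 4.2 times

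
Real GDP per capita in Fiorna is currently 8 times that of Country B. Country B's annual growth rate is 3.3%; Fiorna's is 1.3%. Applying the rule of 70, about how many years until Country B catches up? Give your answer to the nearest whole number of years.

What matters is the difference: 2 pp.
Rule of 70 on the gap: the ratio halves every 70/2 ≈ 35.00 years.
An 8 times gap closes after 3 halvings: 3 × 35.00 ≈ 105 years.

≈ 105 years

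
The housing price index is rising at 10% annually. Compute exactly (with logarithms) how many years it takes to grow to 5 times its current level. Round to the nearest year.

t = ln(5) / ln(1 + 0.1) = 1.6094 / 0.095310 ≈ 16.89.
≈ 17 years.

17 years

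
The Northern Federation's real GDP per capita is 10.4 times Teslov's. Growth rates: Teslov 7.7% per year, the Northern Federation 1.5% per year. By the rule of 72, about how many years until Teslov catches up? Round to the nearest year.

39 years

What matters is the difference: 6.2 pp.
Rule of 72 on the gap: the ratio halves every 72/6.2 ≈ 11.61 years.
A 10.4 times gap takes log₂(10.4) ≈ 3.38 halvings to close: 3.38 × 11.61 ≈ 39 years.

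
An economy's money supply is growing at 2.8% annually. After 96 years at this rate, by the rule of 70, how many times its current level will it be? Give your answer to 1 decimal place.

Doubling time ≈ 70/2.8 = 25.00 years.
96 years / 25.00 ≈ 3.84 doublings → factor 2^3.84 ≈ 14.3.

approximately 14.3 times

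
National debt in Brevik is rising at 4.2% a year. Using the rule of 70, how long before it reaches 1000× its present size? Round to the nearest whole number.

At 4.2% it doubles every 70/4.2 ≈ 16.67 years.
Reaching 1000× takes log₂(1000) ≈ 9.97 doublings.
9.97 × 16.67 ≈ 166 years.

≈ 166 years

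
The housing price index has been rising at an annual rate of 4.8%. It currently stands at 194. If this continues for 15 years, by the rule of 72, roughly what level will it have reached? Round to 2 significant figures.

about 390

Doubling time ≈ 72/4.8 = 15.00 years.
15 years is 15/15.00 ≈ 1.00 doublings, a factor of 2^1.00 ≈ 2.00.
194 × 2.00 ≈ 390.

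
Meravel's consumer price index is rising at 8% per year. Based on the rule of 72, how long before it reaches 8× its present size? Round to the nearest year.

about 27 years

One doubling takes 72/8 = 9.00 years.
8 = 2^3, so 3 doublings → 27 years.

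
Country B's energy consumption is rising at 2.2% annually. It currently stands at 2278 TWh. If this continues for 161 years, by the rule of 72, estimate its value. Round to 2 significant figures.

Doubling time ≈ 72/2.2 = 32.73 years.
161 years is 161/32.73 ≈ 4.92 doublings, a factor of 2^4.92 ≈ 30.27.
2278 × 30.27 ≈ 69000 TWh.

about 69000 TWh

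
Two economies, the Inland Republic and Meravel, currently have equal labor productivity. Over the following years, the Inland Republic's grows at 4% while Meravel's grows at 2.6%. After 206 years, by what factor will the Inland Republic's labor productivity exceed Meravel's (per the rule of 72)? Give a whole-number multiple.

the Inland Republic pulls ahead at 1.4 pp per year, so the ratio doubles every 72/1.4 ≈ 51.43 years.
In 206 years that's 4.01 doublings: 2^4.01 ≈ 16.

≈ 16 times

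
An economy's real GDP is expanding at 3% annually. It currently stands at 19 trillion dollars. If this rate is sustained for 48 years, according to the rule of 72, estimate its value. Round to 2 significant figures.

roughly 76 trillion dollars

Doubling time ≈ 72/3 = 24.00 years.
48 years is 48/24.00 ≈ 2.00 doublings, a factor of 2^2.00 ≈ 4.00.
19 × 4.00 ≈ 76 trillion dollars.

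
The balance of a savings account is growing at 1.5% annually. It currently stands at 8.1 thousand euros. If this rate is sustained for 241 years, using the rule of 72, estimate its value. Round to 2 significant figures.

Doubling time ≈ 72/1.5 = 48.00 years.
241 years is 241/48.00 ≈ 5.02 doublings, a factor of 2^5.02 ≈ 32.45.
8.1 × 32.45 ≈ 260 thousand euros.

approximately 260 thousand euros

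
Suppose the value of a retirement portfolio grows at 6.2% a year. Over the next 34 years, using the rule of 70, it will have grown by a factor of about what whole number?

70/6.2 ≈ 11.29 years per doubling.
34 years fits 3 doublings: 2^3 = 8.

about 8 times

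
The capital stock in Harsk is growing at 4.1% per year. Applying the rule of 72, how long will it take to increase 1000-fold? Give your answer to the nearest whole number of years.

At 4.1% it doubles every 72/4.1 ≈ 17.56 years.
1000× is log₂ 1000 ≈ 9.97 doublings, so ≈ 9.97 × 17.56 = 175 years.

approximately 175 years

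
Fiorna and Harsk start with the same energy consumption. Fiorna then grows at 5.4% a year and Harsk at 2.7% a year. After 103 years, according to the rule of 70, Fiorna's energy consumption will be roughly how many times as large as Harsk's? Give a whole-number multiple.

Fiorna pulls ahead at 2.7 pp per year, so the ratio doubles every 70/2.7 ≈ 25.93 years.
In 103 years that's 3.97 doublings: 2^3.97 ≈ 16.

16 times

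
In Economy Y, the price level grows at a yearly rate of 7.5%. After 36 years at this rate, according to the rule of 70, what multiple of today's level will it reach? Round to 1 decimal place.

around 14.5 times

Doubling time ≈ 70/7.5 = 9.33 years.
36 years / 9.33 ≈ 3.86 doublings → factor 2^3.86 ≈ 14.5.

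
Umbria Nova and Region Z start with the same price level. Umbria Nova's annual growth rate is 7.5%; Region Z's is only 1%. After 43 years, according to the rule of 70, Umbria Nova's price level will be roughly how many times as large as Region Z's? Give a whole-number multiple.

≈ 16 times

Umbria Nova pulls ahead at 6.5 pp per year, so the ratio doubles every 70/6.5 ≈ 10.77 years.
In 43 years that's 3.99 doublings: 2^3.99 ≈ 16.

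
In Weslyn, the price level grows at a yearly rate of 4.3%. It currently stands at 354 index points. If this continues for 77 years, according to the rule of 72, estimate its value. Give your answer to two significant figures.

approximately 8600 index points

It doubles every 72/4.3 ≈ 16.74 years, so 77 years is 4.60 doublings.
2^4.60 ≈ 24.25; 354 × 24.25 ≈ 8600 index points.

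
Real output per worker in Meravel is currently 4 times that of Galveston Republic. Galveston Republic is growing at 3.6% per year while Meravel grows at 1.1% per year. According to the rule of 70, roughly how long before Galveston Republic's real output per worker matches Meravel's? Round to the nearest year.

roughly 56 years

Galveston Republic gains on Meravel at 3.6% − 1.1% = 2.5 points a year.
At that relative rate the gap halves every 70/2.5 ≈ 28.00 years.
A 4 times gap closes after 2 halvings: 2 × 28.00 ≈ 56 years.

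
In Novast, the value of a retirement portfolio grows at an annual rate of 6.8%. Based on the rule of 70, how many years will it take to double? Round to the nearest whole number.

roughly 10 years

Doubling time ≈ 70 / 6.8 = 10.29 years.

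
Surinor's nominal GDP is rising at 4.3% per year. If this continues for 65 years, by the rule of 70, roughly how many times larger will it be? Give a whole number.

about 16 times

70/4.3 ≈ 16.28 years per doubling.
65 years fits 4 doublings: 2^4 = 16.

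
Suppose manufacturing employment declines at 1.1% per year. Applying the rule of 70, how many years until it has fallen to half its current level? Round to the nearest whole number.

The rule works in reverse for decay: 70/1.1 ≈ 63.64 years to halve.

64 years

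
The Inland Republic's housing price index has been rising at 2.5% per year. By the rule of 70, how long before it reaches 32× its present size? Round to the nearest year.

around 140 years

One doubling takes 70/2.5 = 28.00 years.
32× is 5 doublings, so 5 × 28.00 ≈ 140 years.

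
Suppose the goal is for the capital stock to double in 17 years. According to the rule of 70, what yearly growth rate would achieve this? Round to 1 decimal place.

70 / 17 ≈ 4.12, so about 4.1% per year.

4.1%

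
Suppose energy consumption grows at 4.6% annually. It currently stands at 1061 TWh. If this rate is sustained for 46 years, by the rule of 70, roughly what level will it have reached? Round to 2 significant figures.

It doubles every 70/4.6 ≈ 15.22 years, so 46 years is 3.02 doublings.
2^3.02 ≈ 8.11; 1061 × 8.11 ≈ 8600 TWh.

approximately 8600 TWh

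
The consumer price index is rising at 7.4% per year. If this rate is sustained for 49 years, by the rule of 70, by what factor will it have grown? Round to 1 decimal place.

Doubling time ≈ 70/7.4 = 9.46 years.
49 years / 9.46 ≈ 5.18 doublings → factor 2^5.18 ≈ 36.3.

36.3 times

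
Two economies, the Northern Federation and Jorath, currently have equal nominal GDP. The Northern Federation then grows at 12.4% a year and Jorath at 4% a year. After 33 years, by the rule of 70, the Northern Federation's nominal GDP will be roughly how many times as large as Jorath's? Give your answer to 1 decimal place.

15.6 times

Rate gap = 12.4% − 4% = 8.4 points.
The ratio doubles every 70/8.4 ≈ 8.33 years.
33/8.33 ≈ 3.96 doublings → ratio ≈ 2^3.96 ≈ 15.6.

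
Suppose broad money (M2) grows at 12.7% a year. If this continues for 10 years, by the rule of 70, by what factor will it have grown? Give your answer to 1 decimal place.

Doubles every ≈ 5.51 years (70/12.7).
10 years is 1.81 doublings; 2^1.81 ≈ 3.5×.

≈ 3.5 times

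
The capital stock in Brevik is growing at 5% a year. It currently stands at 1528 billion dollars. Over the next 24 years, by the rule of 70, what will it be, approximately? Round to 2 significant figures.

Doubling time ≈ 70/5 = 14.00 years.
24 years is 24/14.00 ≈ 1.71 doublings, a factor of 2^1.71 ≈ 3.27.
1528 × 3.27 ≈ 5000 billion dollars.

approximately 5000 billion dollars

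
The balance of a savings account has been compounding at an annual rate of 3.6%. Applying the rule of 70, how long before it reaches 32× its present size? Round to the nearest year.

At 3.6% it doubles every 70/3.6 ≈ 19.44 years.
Getting to 32× needs 5 doublings: 5 × 19.44 ≈ 97 years.

≈ 97 years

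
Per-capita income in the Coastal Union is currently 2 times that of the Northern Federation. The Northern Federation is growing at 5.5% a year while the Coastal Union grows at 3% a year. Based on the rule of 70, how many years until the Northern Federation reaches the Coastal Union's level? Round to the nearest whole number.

the Northern Federation gains on the Coastal Union at 5.5% − 3% = 2.5 points a year.
At that relative rate the gap halves every 70/2.5 ≈ 28.00 years.
A 2 times gap closes after 1 halving: 1 × 28.00 ≈ 28 years.

approximately 28 years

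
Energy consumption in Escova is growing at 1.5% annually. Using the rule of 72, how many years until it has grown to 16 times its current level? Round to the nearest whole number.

around 192 years

At 1.5% it doubles every 72/1.5 ≈ 48.00 years.
Getting to 16× needs 4 doublings: 4 × 48.00 ≈ 192 years.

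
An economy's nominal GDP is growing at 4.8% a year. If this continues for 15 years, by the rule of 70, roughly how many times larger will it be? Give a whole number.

around 2 times

At 4.8% one doubling takes ≈ 14.58 years; 15 years is 1 of them, so ×2.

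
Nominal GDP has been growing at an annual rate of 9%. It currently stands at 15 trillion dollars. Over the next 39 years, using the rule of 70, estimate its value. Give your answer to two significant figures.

It doubles every 70/9 ≈ 7.78 years, so 39 years is 5.01 doublings.
2^5.01 ≈ 32.22; 15 × 32.22 ≈ 480 trillion dollars.

around 480 trillion dollars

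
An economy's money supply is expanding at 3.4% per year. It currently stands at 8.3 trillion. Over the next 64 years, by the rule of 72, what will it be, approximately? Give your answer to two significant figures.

Doubling time ≈ 72/3.4 = 21.18 years.
64 years is 64/21.18 ≈ 3.02 doublings, a factor of 2^3.02 ≈ 8.11.
8.3 × 8.11 ≈ 67 trillion.

≈ 67 trillion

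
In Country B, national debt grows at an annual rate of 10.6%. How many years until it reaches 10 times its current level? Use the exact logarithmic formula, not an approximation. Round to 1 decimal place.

t = ln(10) / ln(1 + 0.106) = 2.3026 / 0.100750 ≈ 22.85.

22.9 years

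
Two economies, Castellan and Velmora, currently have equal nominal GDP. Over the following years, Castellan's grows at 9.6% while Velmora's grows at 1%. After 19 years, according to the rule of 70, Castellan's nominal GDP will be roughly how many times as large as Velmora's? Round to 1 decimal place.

Rate gap = 9.6% − 1% = 8.6 points.
The ratio doubles every 70/8.6 ≈ 8.14 years.
19/8.14 ≈ 2.33 doublings → ratio ≈ 2^2.33 ≈ 5.0.

5.0 times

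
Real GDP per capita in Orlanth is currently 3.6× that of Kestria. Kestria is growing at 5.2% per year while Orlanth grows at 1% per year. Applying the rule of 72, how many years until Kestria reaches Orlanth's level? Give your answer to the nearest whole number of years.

What matters is the difference: 4.2 pp.
Rule of 72 on the gap: the ratio halves every 72/4.2 ≈ 17.14 years.
A 3.6× gap takes log₂(3.6) ≈ 1.85 halvings to close: 1.85 × 17.14 ≈ 32 years.

about 32 years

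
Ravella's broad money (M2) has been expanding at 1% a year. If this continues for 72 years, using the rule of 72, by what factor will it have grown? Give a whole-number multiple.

Doubling time ≈ 72/1 = 72.00 years.
72/72.00 ≈ 1 doubling, so about 2^1 = 2×.

2 times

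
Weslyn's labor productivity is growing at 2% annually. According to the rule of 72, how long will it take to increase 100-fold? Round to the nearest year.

At 2% it doubles every 72/2 ≈ 36.00 years.
100× is log₂ 100 ≈ 6.64 doublings, so ≈ 6.64 × 36.00 = 239 years.

roughly 239 years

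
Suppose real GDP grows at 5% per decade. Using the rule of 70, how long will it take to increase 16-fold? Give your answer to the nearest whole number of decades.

approximately 56 decades

At 5% it doubles every 70/5 ≈ 14.00 decades.
16× is 4 doublings, so 4 × 14.00 ≈ 56 decades.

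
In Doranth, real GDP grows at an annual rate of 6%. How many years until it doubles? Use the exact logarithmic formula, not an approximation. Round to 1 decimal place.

11.9 years

t = ln(2) / ln(1 + 0.06) = 0.6931 / 0.058269 ≈ 11.89.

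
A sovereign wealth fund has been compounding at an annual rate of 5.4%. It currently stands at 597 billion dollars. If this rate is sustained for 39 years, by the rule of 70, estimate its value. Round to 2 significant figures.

approximately 4800 billion dollars

Doubling time ≈ 70/5.4 = 12.96 years.
39 years is 39/12.96 ≈ 3.01 doublings, a factor of 2^3.01 ≈ 8.06.
597 × 8.06 ≈ 4800 billion dollars.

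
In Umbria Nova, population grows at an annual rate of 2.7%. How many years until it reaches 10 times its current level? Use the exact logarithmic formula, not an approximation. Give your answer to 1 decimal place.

86.4 years

t = ln(10) / ln(1 + 0.027) = 2.3026 / 0.026642 ≈ 86.43.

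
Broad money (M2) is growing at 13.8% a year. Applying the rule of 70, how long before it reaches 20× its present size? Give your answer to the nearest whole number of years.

around 22 years

At 13.8% it doubles every 70/13.8 ≈ 5.07 years.
Reaching 20× takes log₂(20) ≈ 4.32 doublings.
4.32 × 5.07 ≈ 22 years.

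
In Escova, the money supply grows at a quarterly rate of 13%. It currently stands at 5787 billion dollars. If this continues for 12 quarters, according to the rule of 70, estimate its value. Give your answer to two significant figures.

Doubling time ≈ 70/13 = 5.38 quarters.
12 quarters is 12/5.38 ≈ 2.23 doublings, a factor of 2^2.23 ≈ 4.69.
5787 × 4.69 ≈ 27000 billion dollars.

27000 billion dollars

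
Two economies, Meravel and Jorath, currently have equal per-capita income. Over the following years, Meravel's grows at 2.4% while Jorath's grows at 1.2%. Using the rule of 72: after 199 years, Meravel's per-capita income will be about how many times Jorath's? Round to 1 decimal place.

Rate gap = 2.4% − 1.2% = 1.2 points.
The ratio doubles every 72/1.2 ≈ 60.00 years.
199/60.00 ≈ 3.32 doublings → ratio ≈ 2^3.32 ≈ 10.0.

roughly 10.0 times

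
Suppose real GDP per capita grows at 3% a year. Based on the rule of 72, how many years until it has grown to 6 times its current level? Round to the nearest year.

Doubling time ≈ 72/3 = 24.00 years.
Reaching 6× takes log₂(6) ≈ 2.58 doublings.
2.58 × 24.00 ≈ 62 years.

≈ 62 years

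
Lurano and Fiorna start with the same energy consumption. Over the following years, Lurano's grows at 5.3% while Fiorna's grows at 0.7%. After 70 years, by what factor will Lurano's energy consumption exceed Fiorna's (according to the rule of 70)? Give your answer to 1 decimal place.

Rate gap = 5.3% − 0.7% = 4.6 points.
The ratio doubles every 70/4.6 ≈ 15.22 years.
70/15.22 ≈ 4.60 doublings → ratio ≈ 2^4.60 ≈ 24.3.

around 24.3 times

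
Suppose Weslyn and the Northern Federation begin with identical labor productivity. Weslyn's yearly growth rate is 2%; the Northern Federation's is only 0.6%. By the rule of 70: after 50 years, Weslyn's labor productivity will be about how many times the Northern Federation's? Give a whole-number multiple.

Only the 1.4-point difference matters.
70/1.4 ≈ 50.00 years per doubling of the ratio; 50 years gives 1.00 doublings, so ≈ 2×.

≈ 2 times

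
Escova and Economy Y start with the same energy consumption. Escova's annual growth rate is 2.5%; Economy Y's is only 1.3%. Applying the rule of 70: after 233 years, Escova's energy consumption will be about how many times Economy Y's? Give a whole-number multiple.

approximately 16 times

Rate gap = 2.5% − 1.3% = 1.2 points.
The ratio doubles every 70/1.2 ≈ 58.33 years.
233/58.33 ≈ 3.99 doublings → ratio ≈ 2^3.99 ≈ 16.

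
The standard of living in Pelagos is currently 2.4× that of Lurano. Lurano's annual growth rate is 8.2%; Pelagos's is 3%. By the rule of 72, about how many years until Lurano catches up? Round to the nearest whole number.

What matters is the difference: 5.2 pp.
Rule of 72 on the gap: the ratio halves every 72/5.2 ≈ 13.85 years.
A 2.4× gap takes log₂(2.4) ≈ 1.26 halvings to close: 1.26 × 13.85 ≈ 17 years.

roughly 17 years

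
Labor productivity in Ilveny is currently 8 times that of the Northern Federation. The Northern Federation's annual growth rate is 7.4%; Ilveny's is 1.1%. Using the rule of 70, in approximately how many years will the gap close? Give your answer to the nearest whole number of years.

33 years

What matters is the difference: 6.3 pp.
Rule of 70 on the gap: the ratio halves every 70/6.3 ≈ 11.11 years.
An 8 times gap closes after 3 halvings: 3 × 11.11 ≈ 33 years.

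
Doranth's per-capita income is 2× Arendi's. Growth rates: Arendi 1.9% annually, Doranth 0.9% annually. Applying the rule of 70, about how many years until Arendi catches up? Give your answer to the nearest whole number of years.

approximately 70 years

The growth-rate gap is 1.9% − 0.9% = 1 percentage point.
So the ratio between them halves every 70/1 ≈ 70.00 years.
A 2× gap closes after 1 halving: 1 × 70.00 ≈ 70 years.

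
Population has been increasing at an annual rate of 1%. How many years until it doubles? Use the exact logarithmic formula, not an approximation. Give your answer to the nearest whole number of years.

70 years

t = ln(2) / ln(1 + 0.01) = 0.6931 / 0.009950 ≈ 69.66.
≈ 70 years.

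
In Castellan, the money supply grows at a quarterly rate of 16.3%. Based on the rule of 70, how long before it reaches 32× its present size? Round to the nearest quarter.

about 21 quarters

Doubling time ≈ 70/16.3 = 4.29 quarters.
32× is 5 doublings, so 5 × 4.29 ≈ 21 quarters.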